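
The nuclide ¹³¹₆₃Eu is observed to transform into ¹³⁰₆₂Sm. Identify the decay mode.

proton emission

ΔA = 130 − 131 = -1; ΔZ = 62 − 63 = -1.
A drops by 1 and Z drops by 1 — a proton was emitted.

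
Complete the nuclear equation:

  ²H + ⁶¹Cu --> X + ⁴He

Ni-59

Conserve mass number: 2 + 61 = A + 4, so A = 59.
Conserve atomic number: 1 + 29 = Z + 2, so Z = 28.
Z = 28 is nickel, so the species is ⁵⁹Ni.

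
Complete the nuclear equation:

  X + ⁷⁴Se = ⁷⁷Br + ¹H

Conserve mass number: A + 74 = 77 + 1, so A = 4.
Conserve atomic number: Z + 34 = 35 + 1, so Z = 2.
A = 4 and Z = 2 is ⁴He — an alpha particle.

alpha particle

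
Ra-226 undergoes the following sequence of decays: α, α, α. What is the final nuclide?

Pb-214

Start: (A, Z) = (226, 88).
After α: (222, 86).
After α: (218, 84).
After α: (214, 82).
Z = 82 is lead.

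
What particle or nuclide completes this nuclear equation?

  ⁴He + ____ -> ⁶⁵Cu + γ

Conserve mass number: 4 + A = 65 + 0, so A = 61.
Conserve atomic number: 2 + Z = 29 + 0, so Z = 27.
Z = 27 is cobalt, so the species is ⁶¹Co.

Co-61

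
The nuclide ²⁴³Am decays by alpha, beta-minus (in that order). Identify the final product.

Start: (A, Z) = (243, 95).
After α: (239, 93).
After β⁻: (239, 94).
Z = 94 is plutonium.

Pu-239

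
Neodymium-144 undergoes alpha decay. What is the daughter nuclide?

Ce-140

Alpha decay: mass number changes by -4, atomic number by -2.
A: 144 − 4 = 140; Z: 60 − 2 = 58.
Z = 58 is cerium, so the daughter is cerium-140.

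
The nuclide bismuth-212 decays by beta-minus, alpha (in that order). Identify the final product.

Start: (A, Z) = (212, 83).
After β⁻: (212, 84).
After α: (208, 82).
Z = 82 is lead.

Pb-208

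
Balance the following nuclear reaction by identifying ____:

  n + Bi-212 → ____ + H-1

Conserve mass number: 1 + 212 = A + 1, so A = 212.
Conserve atomic number: 0 + 83 = Z + 1, so Z = 82.
Z = 82 is lead, so the species is Pb-212.

Pb-212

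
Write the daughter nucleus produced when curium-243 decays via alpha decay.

Pu-239

Alpha decay: mass number changes by -4, atomic number by -2.
A: 243 − 4 = 239; Z: 96 − 2 = 94.
Z = 94 is plutonium, so the daughter is plutonium-239.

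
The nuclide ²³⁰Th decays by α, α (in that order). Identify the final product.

Start: (A, Z) = (230, 90).
After α: (226, 88).
After α: (222, 86).
Z = 86 is radon.

Rn-222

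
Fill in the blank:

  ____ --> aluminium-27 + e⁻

Mg-27

Conserve mass number: A = 27 + 0, so A = 27.
Conserve atomic number: Z = 13 − 1, so Z = 12.
Z = 12 is magnesium, so the species is magnesium-27.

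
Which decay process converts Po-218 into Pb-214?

alpha decay

ΔA = 214 − 218 = -4; ΔZ = 82 − 84 = -2.
A drops by 4 and Z drops by 2 — the signature of alpha emission.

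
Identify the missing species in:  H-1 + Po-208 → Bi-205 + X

Conserve mass number: 1 + 208 = 205 + A, so A = 4.
Conserve atomic number: 1 + 84 = 83 + Z, so Z = 2.
A = 4 and Z = 2 is He-4 — an alpha particle.

alpha particle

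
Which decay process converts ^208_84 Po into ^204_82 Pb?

alpha decay

ΔA = 204 − 208 = -4; ΔZ = 82 − 84 = -2.
A drops by 4 and Z drops by 2 — the signature of alpha emission.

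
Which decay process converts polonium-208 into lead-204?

ΔA = 204 − 208 = -4; ΔZ = 82 − 84 = -2.
A drops by 4 and Z drops by 2 — the signature of alpha emission.

alpha decay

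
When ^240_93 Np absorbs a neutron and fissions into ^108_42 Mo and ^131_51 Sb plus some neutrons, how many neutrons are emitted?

2

Conserve mass number: 241 = 108 + 131 + k, so k = 241 − 239 = 2.
Check atomic number: 93 = 42 + 51 + 0 = 93. ✓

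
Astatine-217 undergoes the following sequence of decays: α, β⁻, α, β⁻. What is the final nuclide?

Bi-209

Start: (A, Z) = (217, 85).
After α: (213, 83).
After β⁻: (213, 84).
After α: (209, 82).
After β⁻: (209, 83).
Z = 83 is bismuth.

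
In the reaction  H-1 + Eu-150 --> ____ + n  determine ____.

Conserve mass number: 1 + 150 = A + 1, so A = 150.
Conserve atomic number: 1 + 63 = Z + 0, so Z = 64.
Z = 64 is gadolinium, so the species is Gd-150.

Gd-150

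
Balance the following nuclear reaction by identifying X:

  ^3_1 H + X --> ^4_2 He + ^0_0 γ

Conserve mass number: 3 + A = 4 + 0, so A = 1.
Conserve atomic number: 1 + Z = 2 + 0, so Z = 1.
A = 1 and Z = 1 is ^1_1 H — a proton.

proton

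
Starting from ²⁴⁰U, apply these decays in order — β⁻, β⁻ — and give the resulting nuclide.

Start: (A, Z) = (240, 92).
After β⁻: (240, 93).
After β⁻: (240, 94).
Z = 94 is plutonium.

Pu-240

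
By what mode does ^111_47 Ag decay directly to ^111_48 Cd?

beta-minus decay

ΔA = 111 − 111 = 0; ΔZ = 48 − 47 = +1.
A is unchanged and Z rises by 1 — a neutron has become a proton (β⁻ decay).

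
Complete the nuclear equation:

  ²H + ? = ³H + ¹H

deuteron

Conserve mass number: 2 + A = 3 + 1, so A = 2.
Conserve atomic number: 1 + Z = 1 + 1, so Z = 1.
A = 2 and Z = 1 is ²H — a deuteron.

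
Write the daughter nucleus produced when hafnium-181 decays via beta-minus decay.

Ta-181

Beta-minus decay: mass number changes by +0, atomic number by +1.
A: 181 = 181; Z: 72 + 1 = 73.
Z = 73 is tantalum, so the daughter is tantalum-181.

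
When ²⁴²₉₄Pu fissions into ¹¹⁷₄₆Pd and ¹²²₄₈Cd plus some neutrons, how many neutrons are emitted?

Conserve mass number: 242 = 117 + 122 + k, so k = 242 − 239 = 3.
Check atomic number: 94 = 46 + 48 + 0 = 94. ✓

3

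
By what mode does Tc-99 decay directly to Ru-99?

beta-minus decay

ΔA = 99 − 99 = 0; ΔZ = 44 − 43 = +1.
A is unchanged and Z rises by 1 — a neutron has become a proton (β⁻ decay).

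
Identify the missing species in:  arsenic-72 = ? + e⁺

Ge-72

Conserve mass number: 72 = A + 0, so A = 72.
Conserve atomic number: 33 = Z + 1, so Z = 32.
Z = 32 is germanium, so the species is germanium-72.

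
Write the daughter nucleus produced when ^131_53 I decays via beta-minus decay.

Beta-minus decay: mass number changes by +0, atomic number by +1.
A: 131 = 131; Z: 53 + 1 = 54.
Z = 54 is xenon, so the daughter is ^131_54 Xe.

Xe-131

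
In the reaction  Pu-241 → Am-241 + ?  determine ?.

Conserve mass number: 241 = 241 + A, so A = 0.
Conserve atomic number: 94 = 95 + Z, so Z = -1.
A = 0 and Z = -1 is e⁻ — a beta-minus particle.

beta-minus particle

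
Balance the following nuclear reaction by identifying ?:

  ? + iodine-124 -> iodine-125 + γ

Conserve mass number: A + 124 = 125 + 0, so A = 1.
Conserve atomic number: Z + 53 = 53 + 0, so Z = 0.
A = 1 and Z = 0 is neutron — a neutron.

neutron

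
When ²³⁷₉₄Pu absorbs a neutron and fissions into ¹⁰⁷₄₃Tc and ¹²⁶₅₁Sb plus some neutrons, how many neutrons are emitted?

Conserve mass number: 238 = 107 + 126 + k, so k = 238 − 233 = 5.
Check atomic number: 94 = 43 + 51 + 0 = 94. ✓

5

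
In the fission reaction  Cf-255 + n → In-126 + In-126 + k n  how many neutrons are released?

Conserve mass number: 256 = 126 + 126 + k, so k = 256 − 252 = 4.
Check atomic number: 98 = 49 + 49 + 0 = 98. ✓

4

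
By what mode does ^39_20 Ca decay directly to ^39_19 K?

ΔA = 39 − 39 = 0; ΔZ = 19 − 20 = -1.
A is unchanged and Z drops by 1 — a proton has become a neutron (β⁺ emission or electron capture).

beta-plus decay or electron capture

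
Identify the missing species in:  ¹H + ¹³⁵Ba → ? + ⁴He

Cs-132

Conserve mass number: 1 + 135 = A + 4, so A = 132.
Conserve atomic number: 1 + 56 = Z + 2, so Z = 55.
Z = 55 is caesium, so the species is ¹³²Cs.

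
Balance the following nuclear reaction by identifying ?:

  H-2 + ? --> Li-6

Conserve mass number: 2 + A = 6, so A = 4.
Conserve atomic number: 1 + Z = 3, so Z = 2.
A = 4 and Z = 2 is He-4 — an alpha particle.

alpha particle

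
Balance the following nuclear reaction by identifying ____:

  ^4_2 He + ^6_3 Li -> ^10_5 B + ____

Conserve mass number: 4 + 6 = 10 + A, so A = 0.
Conserve atomic number: 2 + 3 = 5 + Z, so Z = 0.
A = 0 and Z = 0 is ^0_0 γ — a gamma ray.

gamma ray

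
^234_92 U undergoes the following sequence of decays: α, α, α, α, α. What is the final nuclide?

Start: (A, Z) = (234, 92).
After α: (230, 90).
After α: (226, 88).
After α: (222, 86).
After α: (218, 84).
After α: (214, 82).
Z = 82 is lead.

Pb-214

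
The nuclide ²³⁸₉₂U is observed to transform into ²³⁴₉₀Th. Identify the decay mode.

ΔA = 234 − 238 = -4; ΔZ = 90 − 92 = -2.
A drops by 4 and Z drops by 2 — the signature of alpha emission.

alpha decay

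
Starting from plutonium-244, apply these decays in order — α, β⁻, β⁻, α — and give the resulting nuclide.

U-236

Start: (A, Z) = (244, 94).
After α: (240, 92).
After β⁻: (240, 93).
After β⁻: (240, 94).
After α: (236, 92).
Z = 92 is uranium.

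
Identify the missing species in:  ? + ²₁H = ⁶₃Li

alpha particle

Conserve mass number: A + 2 = 6, so A = 4.
Conserve atomic number: Z + 1 = 3, so Z = 2.
A = 4 and Z = 2 is ⁴₂He — an alpha particle.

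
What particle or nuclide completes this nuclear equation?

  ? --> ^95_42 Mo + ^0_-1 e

Conserve mass number: A = 95 + 0, so A = 95.
Conserve atomic number: Z = 42 − 1, so Z = 41.
Z = 41 is niobium, so the species is ^95_41 Nb.

Nb-95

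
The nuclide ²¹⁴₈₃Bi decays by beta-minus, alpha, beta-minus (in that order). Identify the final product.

Bi-210

Start: (A, Z) = (214, 83).
After β⁻: (214, 84).
After α: (210, 82).
After β⁻: (210, 83).
Z = 83 is bismuth.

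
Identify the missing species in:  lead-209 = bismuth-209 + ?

Conserve mass number: 209 = 209 + A, so A = 0.
Conserve atomic number: 82 = 83 + Z, so Z = -1.
A = 0 and Z = -1 is e⁻ — a beta-minus particle.

beta-minus particle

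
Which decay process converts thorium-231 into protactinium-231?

beta-minus decay

ΔA = 231 − 231 = 0; ΔZ = 91 − 90 = +1.
A is unchanged and Z rises by 1 — a neutron has become a proton (β⁻ decay).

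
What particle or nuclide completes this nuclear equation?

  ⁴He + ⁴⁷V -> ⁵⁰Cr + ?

proton

Conserve mass number: 4 + 47 = 50 + A, so A = 1.
Conserve atomic number: 2 + 23 = 24 + Z, so Z = 1.
A = 1 and Z = 1 is ¹H — a proton.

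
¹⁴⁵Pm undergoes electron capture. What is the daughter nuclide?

Nd-145

Electron capture: mass number changes by +0, atomic number by -1.
A: 145 = 145; Z: 61 − 1 = 60.
Z = 60 is neodymium, so the daughter is ¹⁴⁵Nd.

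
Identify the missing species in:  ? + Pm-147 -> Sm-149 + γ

deuteron

Conserve mass number: A + 147 = 149 + 0, so A = 2.
Conserve atomic number: Z + 61 = 62 + 0, so Z = 1.
A = 2 and Z = 1 is H-2 — a deuteron.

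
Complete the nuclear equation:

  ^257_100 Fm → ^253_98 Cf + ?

alpha particle

Conserve mass number: 257 = 253 + A, so A = 4.
Conserve atomic number: 100 = 98 + Z, so Z = 2.
A = 4 and Z = 2 is ^4_2 He — an alpha particle.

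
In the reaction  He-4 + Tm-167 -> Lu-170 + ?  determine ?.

neutron

Conserve mass number: 4 + 167 = 170 + A, so A = 1.
Conserve atomic number: 2 + 69 = 71 + Z, so Z = 0.
A = 1 and Z = 0 is n — a neutron.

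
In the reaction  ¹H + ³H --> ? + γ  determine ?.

Conserve mass number: 1 + 3 = A + 0, so A = 4.
Conserve atomic number: 1 + 1 = Z + 0, so Z = 2.
A = 4 and Z = 2 is ⁴He — an alpha particle.

He-4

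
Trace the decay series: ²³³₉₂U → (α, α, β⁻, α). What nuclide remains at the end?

Start: (A, Z) = (233, 92).
After α: (229, 90).
After α: (225, 88).
After β⁻: (225, 89).
After α: (221, 87).
Z = 87 is francium.

Fr-221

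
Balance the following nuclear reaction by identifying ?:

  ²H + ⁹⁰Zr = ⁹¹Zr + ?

proton

Conserve mass number: 2 + 90 = 91 + A, so A = 1.
Conserve atomic number: 1 + 40 = 40 + Z, so Z = 1.
A = 1 and Z = 1 is ¹H — a proton.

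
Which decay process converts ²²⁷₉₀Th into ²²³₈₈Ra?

alpha decay

ΔA = 223 − 227 = -4; ΔZ = 88 − 90 = -2.
A drops by 4 and Z drops by 2 — the signature of alpha emission.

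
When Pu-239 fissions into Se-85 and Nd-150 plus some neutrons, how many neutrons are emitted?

Conserve mass number: 239 = 85 + 150 + k, so k = 239 − 235 = 4.
Check atomic number: 94 = 34 + 60 + 0 = 94. ✓

4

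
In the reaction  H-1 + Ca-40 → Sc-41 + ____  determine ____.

Conserve mass number: 1 + 40 = 41 + A, so A = 0.
Conserve atomic number: 1 + 20 = 21 + Z, so Z = 0.
A = 0 and Z = 0 is γ — a gamma ray.

gamma ray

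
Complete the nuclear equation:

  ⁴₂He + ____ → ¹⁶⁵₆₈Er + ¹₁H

Conserve mass number: 4 + A = 165 + 1, so A = 162.
Conserve atomic number: 2 + Z = 68 + 1, so Z = 67.
Z = 67 is holmium, so the species is ¹⁶²₆₇Ho.

Ho-162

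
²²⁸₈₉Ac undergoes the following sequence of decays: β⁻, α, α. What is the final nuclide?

Rn-220

Start: (A, Z) = (228, 89).
After β⁻: (228, 90).
After α: (224, 88).
After α: (220, 86).
Z = 86 is radon.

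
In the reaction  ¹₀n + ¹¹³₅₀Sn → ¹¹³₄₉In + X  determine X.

proton

Conserve mass number: 1 + 113 = 113 + A, so A = 1.
Conserve atomic number: 0 + 50 = 49 + Z, so Z = 1.
A = 1 and Z = 1 is ¹₁H — a proton.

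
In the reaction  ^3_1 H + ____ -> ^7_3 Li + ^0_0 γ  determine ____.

alpha particle

Conserve mass number: 3 + A = 7 + 0, so A = 4.
Conserve atomic number: 1 + Z = 3 + 0, so Z = 2.
A = 4 and Z = 2 is ^4_2 He — an alpha particle.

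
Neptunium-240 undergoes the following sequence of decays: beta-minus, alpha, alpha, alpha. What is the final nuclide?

Ra-228

Start: (A, Z) = (240, 93).
After β⁻: (240, 94).
After α: (236, 92).
After α: (232, 90).
After α: (228, 88).
Z = 88 is radium.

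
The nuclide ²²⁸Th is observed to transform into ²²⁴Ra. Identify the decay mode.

alpha decay

ΔA = 224 − 228 = -4; ΔZ = 88 − 90 = -2.
A drops by 4 and Z drops by 2 — the signature of alpha emission.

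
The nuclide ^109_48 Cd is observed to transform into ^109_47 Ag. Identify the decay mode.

beta-plus decay or electron capture

ΔA = 109 − 109 = 0; ΔZ = 47 − 48 = -1.
A is unchanged and Z drops by 1 — a proton has become a neutron (β⁺ emission or electron capture).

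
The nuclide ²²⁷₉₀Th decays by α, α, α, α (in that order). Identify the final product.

Start: (A, Z) = (227, 90).
After α: (223, 88).
After α: (219, 86).
After α: (215, 84).
After α: (211, 82).
Z = 82 is lead.

Pb-211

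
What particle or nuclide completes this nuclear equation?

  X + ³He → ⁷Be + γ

Conserve mass number: A + 3 = 7 + 0, so A = 4.
Conserve atomic number: Z + 2 = 4 + 0, so Z = 2.
A = 4 and Z = 2 is ⁴He — an alpha particle.

alpha particle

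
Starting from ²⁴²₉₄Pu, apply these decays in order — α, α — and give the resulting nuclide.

Start: (A, Z) = (242, 94).
After α: (238, 92).
After α: (234, 90).
Z = 90 is thorium.

Th-234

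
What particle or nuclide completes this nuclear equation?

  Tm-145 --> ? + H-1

Conserve mass number: 145 = A + 1, so A = 144.
Conserve atomic number: 69 = Z + 1, so Z = 68.
Z = 68 is erbium, so the species is Er-144.

Er-144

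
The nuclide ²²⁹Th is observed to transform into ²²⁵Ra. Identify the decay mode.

alpha decay

ΔA = 225 − 229 = -4; ΔZ = 88 − 90 = -2.
A drops by 4 and Z drops by 2 — the signature of alpha emission.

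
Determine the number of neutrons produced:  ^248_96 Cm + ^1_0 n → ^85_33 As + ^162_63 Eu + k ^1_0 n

Conserve mass number: 249 = 85 + 162 + k, so k = 249 − 247 = 2.
Check atomic number: 96 = 33 + 63 + 0 = 96. ✓

2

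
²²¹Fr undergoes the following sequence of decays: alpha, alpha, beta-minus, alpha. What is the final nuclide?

Pb-209

Start: (A, Z) = (221, 87).
After α: (217, 85).
After α: (213, 83).
After β⁻: (213, 84).
After α: (209, 82).
Z = 82 is lead.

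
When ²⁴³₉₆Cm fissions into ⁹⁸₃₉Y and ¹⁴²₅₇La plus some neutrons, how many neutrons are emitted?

3

Conserve mass number: 243 = 98 + 142 + k, so k = 243 − 240 = 3.
Check atomic number: 96 = 39 + 57 + 0 = 96. ✓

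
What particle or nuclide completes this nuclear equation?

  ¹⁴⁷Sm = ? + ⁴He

Conserve mass number: 147 = A + 4, so A = 143.
Conserve atomic number: 62 = Z + 2, so Z = 60.
Z = 60 is neodymium, so the species is ¹⁴³Nd.

Nd-143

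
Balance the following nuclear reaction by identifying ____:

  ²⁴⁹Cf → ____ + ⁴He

Conserve mass number: 249 = A + 4, so A = 245.
Conserve atomic number: 98 = Z + 2, so Z = 96.
Z = 96 is curium, so the species is ²⁴⁵Cm.

Cm-245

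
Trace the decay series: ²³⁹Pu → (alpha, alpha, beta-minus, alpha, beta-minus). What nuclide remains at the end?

Th-227

Start: (A, Z) = (239, 94).
After α: (235, 92).
After α: (231, 90).
After β⁻: (231, 91).
After α: (227, 89).
After β⁻: (227, 90).
Z = 90 is thorium.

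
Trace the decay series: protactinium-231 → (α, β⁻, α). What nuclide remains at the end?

Ra-223

Start: (A, Z) = (231, 91).
After α: (227, 89).
After β⁻: (227, 90).
After α: (223, 88).
Z = 88 is radium.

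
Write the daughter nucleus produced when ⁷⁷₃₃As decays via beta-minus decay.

Beta-minus decay: mass number changes by +0, atomic number by +1.
A: 77 = 77; Z: 33 + 1 = 34.
Z = 34 is selenium, so the daughter is ⁷⁷₃₄Se.

Se-77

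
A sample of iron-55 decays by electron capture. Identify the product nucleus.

Mn-55

Electron capture: mass number changes by +0, atomic number by -1.
A: 55 = 55; Z: 26 − 1 = 25.
Z = 25 is manganese, so the daughter is manganese-55.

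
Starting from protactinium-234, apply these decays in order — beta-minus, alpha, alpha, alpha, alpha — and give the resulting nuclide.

Start: (A, Z) = (234, 91).
After β⁻: (234, 92).
After α: (230, 90).
After α: (226, 88).
After α: (222, 86).
After α: (218, 84).
Z = 84 is polonium.

Po-218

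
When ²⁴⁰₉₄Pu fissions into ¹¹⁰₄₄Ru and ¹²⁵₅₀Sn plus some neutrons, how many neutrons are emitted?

Conserve mass number: 240 = 110 + 125 + k, so k = 240 − 235 = 5.
Check atomic number: 94 = 44 + 50 + 0 = 94. ✓

5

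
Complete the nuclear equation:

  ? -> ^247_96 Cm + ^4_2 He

Conserve mass number: A = 247 + 4, so A = 251.
Conserve atomic number: Z = 96 + 2, so Z = 98.
Z = 98 is californium, so the species is ^251_98 Cf.

Cf-251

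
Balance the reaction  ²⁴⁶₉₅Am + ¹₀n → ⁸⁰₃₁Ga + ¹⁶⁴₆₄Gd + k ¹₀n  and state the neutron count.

3

Conserve mass number: 247 = 80 + 164 + k, so k = 247 − 244 = 3.
Check atomic number: 95 = 31 + 64 + 0 = 95. ✓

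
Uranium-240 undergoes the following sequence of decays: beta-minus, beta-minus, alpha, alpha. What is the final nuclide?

Start: (A, Z) = (240, 92).
After β⁻: (240, 93).
After β⁻: (240, 94).
After α: (236, 92).
After α: (232, 90).
Z = 90 is thorium.

Th-232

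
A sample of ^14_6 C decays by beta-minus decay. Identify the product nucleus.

Beta-minus decay: mass number changes by +0, atomic number by +1.
A: 14 = 14; Z: 6 + 1 = 7.
Z = 7 is nitrogen, so the daughter is ^14_7 N.

N-14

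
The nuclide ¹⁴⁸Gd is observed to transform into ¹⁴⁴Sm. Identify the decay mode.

alpha decay

ΔA = 144 − 148 = -4; ΔZ = 62 − 64 = -2.
A drops by 4 and Z drops by 2 — the signature of alpha emission.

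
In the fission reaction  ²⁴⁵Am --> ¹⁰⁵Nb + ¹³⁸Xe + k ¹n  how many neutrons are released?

2

Conserve mass number: 245 = 105 + 138 + k, so k = 245 − 243 = 2.
Check atomic number: 95 = 41 + 54 + 0 = 95. ✓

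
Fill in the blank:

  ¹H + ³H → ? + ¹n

Conserve mass number: 1 + 3 = A + 1, so A = 3.
Conserve atomic number: 1 + 1 = Z + 0, so Z = 2.
Z = 2 is helium, so the species is ³He.

He-3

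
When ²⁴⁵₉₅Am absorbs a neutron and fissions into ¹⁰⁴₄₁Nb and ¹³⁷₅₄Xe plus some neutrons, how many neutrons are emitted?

5

Conserve mass number: 246 = 104 + 137 + k, so k = 246 − 241 = 5.
Check atomic number: 95 = 41 + 54 + 0 = 95. ✓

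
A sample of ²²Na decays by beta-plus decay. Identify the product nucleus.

Ne-22

Beta-plus decay: mass number changes by +0, atomic number by -1.
A: 22 = 22; Z: 11 − 1 = 10.
Z = 10 is neon, so the daughter is ²²Ne.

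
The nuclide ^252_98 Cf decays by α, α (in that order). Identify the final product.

Pu-244

Start: (A, Z) = (252, 98).
After α: (248, 96).
After α: (244, 94).
Z = 94 is plutonium.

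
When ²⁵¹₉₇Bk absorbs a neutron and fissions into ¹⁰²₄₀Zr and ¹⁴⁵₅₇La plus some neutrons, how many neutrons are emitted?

5

Conserve mass number: 252 = 102 + 145 + k, so k = 252 − 247 = 5.
Check atomic number: 97 = 40 + 57 + 0 = 97. ✓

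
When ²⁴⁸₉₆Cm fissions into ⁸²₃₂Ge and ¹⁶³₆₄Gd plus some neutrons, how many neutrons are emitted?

3

Conserve mass number: 248 = 82 + 163 + k, so k = 248 − 245 = 3.
Check atomic number: 96 = 32 + 64 + 0 = 96. ✓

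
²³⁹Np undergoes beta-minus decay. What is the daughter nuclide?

Pu-239

Beta-minus decay: mass number changes by +0, atomic number by +1.
A: 239 = 239; Z: 93 + 1 = 94.
Z = 94 is plutonium, so the daughter is ²³⁹Pu.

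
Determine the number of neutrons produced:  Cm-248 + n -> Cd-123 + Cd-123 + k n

3

Conserve mass number: 249 = 123 + 123 + k, so k = 249 − 246 = 3.
Check atomic number: 96 = 48 + 48 + 0 = 96. ✓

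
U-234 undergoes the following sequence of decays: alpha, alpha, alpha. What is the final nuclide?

Rn-222

Start: (A, Z) = (234, 92).
After α: (230, 90).
After α: (226, 88).
After α: (222, 86).
Z = 86 is radon.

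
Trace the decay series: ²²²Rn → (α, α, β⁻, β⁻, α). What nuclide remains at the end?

Pb-210

Start: (A, Z) = (222, 86).
After α: (218, 84).
After α: (214, 82).
After β⁻: (214, 83).
After β⁻: (214, 84).
After α: (210, 82).
Z = 82 is lead.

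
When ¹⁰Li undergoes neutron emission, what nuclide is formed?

Li-9

Neutron emission: mass number changes by -1, atomic number by +0.
A: 10 − 1 = 9; Z: 3 = 3.
Z = 3 is lithium, so the daughter is ⁹Li.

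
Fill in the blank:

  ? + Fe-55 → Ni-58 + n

alpha particle

Conserve mass number: A + 55 = 58 + 1, so A = 4.
Conserve atomic number: Z + 26 = 28 + 0, so Z = 2.
A = 4 and Z = 2 is He-4 — an alpha particle.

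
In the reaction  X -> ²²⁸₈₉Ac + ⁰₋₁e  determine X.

Conserve mass number: A = 228 + 0, so A = 228.
Conserve atomic number: Z = 89 − 1, so Z = 88.
Z = 88 is radium, so the species is ²²⁸₈₈Ra.

Ra-228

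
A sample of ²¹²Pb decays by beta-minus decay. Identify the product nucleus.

Beta-minus decay: mass number changes by +0, atomic number by +1.
A: 212 = 212; Z: 82 + 1 = 83.
Z = 83 is bismuth, so the daughter is ²¹²Bi.

Bi-212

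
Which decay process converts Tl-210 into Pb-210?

ΔA = 210 − 210 = 0; ΔZ = 82 − 81 = +1.
A is unchanged and Z rises by 1 — a neutron has become a proton (β⁻ decay).

beta-minus decay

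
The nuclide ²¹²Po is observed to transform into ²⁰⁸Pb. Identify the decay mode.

alpha decay

ΔA = 208 − 212 = -4; ΔZ = 82 − 84 = -2.
A drops by 4 and Z drops by 2 — the signature of alpha emission.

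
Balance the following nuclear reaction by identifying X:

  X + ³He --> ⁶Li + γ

triton

Conserve mass number: A + 3 = 6 + 0, so A = 3.
Conserve atomic number: Z + 2 = 3 + 0, so Z = 1.
A = 3 and Z = 1 is ³H — a triton.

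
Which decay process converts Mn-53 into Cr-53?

ΔA = 53 − 53 = 0; ΔZ = 24 − 25 = -1.
A is unchanged and Z drops by 1 — a proton has become a neutron (β⁺ emission or electron capture).

beta-plus decay or electron capture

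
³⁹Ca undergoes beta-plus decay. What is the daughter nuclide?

K-39

Beta-plus decay: mass number changes by +0, atomic number by -1.
A: 39 = 39; Z: 20 − 1 = 19.
Z = 19 is potassium, so the daughter is ³⁹K.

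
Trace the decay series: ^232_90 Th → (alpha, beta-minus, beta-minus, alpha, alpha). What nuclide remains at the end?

Rn-220

Start: (A, Z) = (232, 90).
After α: (228, 88).
After β⁻: (228, 89).
After β⁻: (228, 90).
After α: (224, 88).
After α: (220, 86).
Z = 86 is radon.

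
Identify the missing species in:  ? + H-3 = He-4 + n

deuteron

Conserve mass number: A + 3 = 4 + 1, so A = 2.
Conserve atomic number: Z + 1 = 2 + 0, so Z = 1.
A = 2 and Z = 1 is H-2 — a deuteron.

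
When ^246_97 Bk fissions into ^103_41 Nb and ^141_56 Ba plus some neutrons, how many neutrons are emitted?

Conserve mass number: 246 = 103 + 141 + k, so k = 246 − 244 = 2.
Check atomic number: 97 = 41 + 56 + 0 = 97. ✓

2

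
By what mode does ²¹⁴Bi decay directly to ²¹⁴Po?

beta-minus decay

ΔA = 214 − 214 = 0; ΔZ = 84 − 83 = +1.
A is unchanged and Z rises by 1 — a neutron has become a proton (β⁻ decay).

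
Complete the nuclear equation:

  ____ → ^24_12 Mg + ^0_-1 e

Conserve mass number: A = 24 + 0, so A = 24.
Conserve atomic number: Z = 12 − 1, so Z = 11.
Z = 11 is sodium, so the species is ^24_11 Na.

Na-24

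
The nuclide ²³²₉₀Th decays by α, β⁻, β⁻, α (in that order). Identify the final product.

Ra-224

Start: (A, Z) = (232, 90).
After α: (228, 88).
After β⁻: (228, 89).
After β⁻: (228, 90).
After α: (224, 88).
Z = 88 is radium.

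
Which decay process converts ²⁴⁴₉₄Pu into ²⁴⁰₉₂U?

alpha decay

ΔA = 240 − 244 = -4; ΔZ = 92 − 94 = -2.
A drops by 4 and Z drops by 2 — the signature of alpha emission.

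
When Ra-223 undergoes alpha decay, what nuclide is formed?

Rn-219

Alpha decay: mass number changes by -4, atomic number by -2.
A: 223 − 4 = 219; Z: 88 − 2 = 86.
Z = 86 is radon, so the daughter is Rn-219.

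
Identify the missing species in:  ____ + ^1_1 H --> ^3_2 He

Conserve mass number: A + 1 = 3, so A = 2.
Conserve atomic number: Z + 1 = 2, so Z = 1.
A = 2 and Z = 1 is ^2_1 H — a deuteron.

deuteron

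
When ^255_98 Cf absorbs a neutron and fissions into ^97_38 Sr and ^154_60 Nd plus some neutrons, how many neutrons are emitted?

Conserve mass number: 256 = 97 + 154 + k, so k = 256 − 251 = 5.
Check atomic number: 98 = 38 + 60 + 0 = 98. ✓

5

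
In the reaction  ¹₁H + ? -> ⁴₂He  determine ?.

triton

Conserve mass number: 1 + A = 4, so A = 3.
Conserve atomic number: 1 + Z = 2, so Z = 1.
A = 3 and Z = 1 is ³₁H — a triton.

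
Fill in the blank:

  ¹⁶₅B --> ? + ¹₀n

Conserve mass number: 16 = A + 1, so A = 15.
Conserve atomic number: 5 = Z + 0, so Z = 5.
Z = 5 is boron, so the species is ¹⁵₅B.

B-15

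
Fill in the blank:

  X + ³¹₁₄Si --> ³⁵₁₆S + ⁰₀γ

alpha particle

Conserve mass number: A + 31 = 35 + 0, so A = 4.
Conserve atomic number: Z + 14 = 16 + 0, so Z = 2.
A = 4 and Z = 2 is ⁴₂He — an alpha particle.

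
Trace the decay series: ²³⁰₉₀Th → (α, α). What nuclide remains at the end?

Rn-222

Start: (A, Z) = (230, 90).
After α: (226, 88).
After α: (222, 86).
Z = 86 is radon.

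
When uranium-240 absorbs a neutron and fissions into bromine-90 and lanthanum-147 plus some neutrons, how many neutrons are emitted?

Conserve mass number: 241 = 90 + 147 + k, so k = 241 − 237 = 4.
Check atomic number: 92 = 35 + 57 + 0 = 92. ✓

4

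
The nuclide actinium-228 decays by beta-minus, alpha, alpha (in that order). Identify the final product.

Rn-220

Start: (A, Z) = (228, 89).
After β⁻: (228, 90).
After α: (224, 88).
After α: (220, 86).
Z = 86 is radon.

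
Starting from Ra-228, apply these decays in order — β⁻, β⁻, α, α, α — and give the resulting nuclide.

Po-216

Start: (A, Z) = (228, 88).
After β⁻: (228, 89).
After β⁻: (228, 90).
After α: (224, 88).
After α: (220, 86).
After α: (216, 84).
Z = 84 is polonium.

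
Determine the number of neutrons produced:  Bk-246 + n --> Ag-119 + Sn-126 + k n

2

Conserve mass number: 247 = 119 + 126 + k, so k = 247 − 245 = 2.
Check atomic number: 97 = 47 + 50 + 0 = 97. ✓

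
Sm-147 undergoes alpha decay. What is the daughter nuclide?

Alpha decay: mass number changes by -4, atomic number by -2.
A: 147 − 4 = 143; Z: 62 − 2 = 60.
Z = 60 is neodymium, so the daughter is Nd-143.

Nd-143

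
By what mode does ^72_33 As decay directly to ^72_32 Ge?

ΔA = 72 − 72 = 0; ΔZ = 32 − 33 = -1.
A is unchanged and Z drops by 1 — a proton has become a neutron (β⁺ emission or electron capture).

beta-plus decay or electron capture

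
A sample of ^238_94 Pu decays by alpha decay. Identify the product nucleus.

Alpha decay: mass number changes by -4, atomic number by -2.
A: 238 − 4 = 234; Z: 94 − 2 = 92.
Z = 92 is uranium, so the daughter is ^234_92 U.

U-234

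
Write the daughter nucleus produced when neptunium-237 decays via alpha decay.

Pa-233

Alpha decay: mass number changes by -4, atomic number by -2.
A: 237 − 4 = 233; Z: 93 − 2 = 91.
Z = 91 is protactinium, so the daughter is protactinium-233.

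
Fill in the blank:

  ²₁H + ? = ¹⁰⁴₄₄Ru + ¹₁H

Conserve mass number: 2 + A = 104 + 1, so A = 103.
Conserve atomic number: 1 + Z = 44 + 1, so Z = 44.
Z = 44 is ruthenium, so the species is ¹⁰³₄₄Ru.

Ru-103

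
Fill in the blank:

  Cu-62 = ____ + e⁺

Conserve mass number: 62 = A + 0, so A = 62.
Conserve atomic number: 29 = Z + 1, so Z = 28.
Z = 28 is nickel, so the species is Ni-62.

Ni-62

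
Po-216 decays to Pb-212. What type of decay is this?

alpha decay

ΔA = 212 − 216 = -4; ΔZ = 82 − 84 = -2.
A drops by 4 and Z drops by 2 — the signature of alpha emission.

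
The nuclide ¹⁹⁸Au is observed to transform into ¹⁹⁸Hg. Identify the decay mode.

ΔA = 198 − 198 = 0; ΔZ = 80 − 79 = +1.
A is unchanged and Z rises by 1 — a neutron has become a proton (β⁻ decay).

beta-minus decay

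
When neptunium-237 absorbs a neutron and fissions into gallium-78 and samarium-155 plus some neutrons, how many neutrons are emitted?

5

Conserve mass number: 238 = 78 + 155 + k, so k = 238 − 233 = 5.
Check atomic number: 93 = 31 + 62 + 0 = 93. ✓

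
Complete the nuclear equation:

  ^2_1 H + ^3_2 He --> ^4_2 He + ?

proton

Conserve mass number: 2 + 3 = 4 + A, so A = 1.
Conserve atomic number: 1 + 2 = 2 + Z, so Z = 1.
A = 1 and Z = 1 is ^1_1 H — a proton.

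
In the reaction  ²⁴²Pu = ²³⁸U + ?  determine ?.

Conserve mass number: 242 = 238 + A, so A = 4.
Conserve atomic number: 94 = 92 + Z, so Z = 2.
A = 4 and Z = 2 is ⁴He — an alpha particle.

alpha particle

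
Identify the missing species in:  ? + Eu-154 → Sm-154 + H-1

Conserve mass number: A + 154 = 154 + 1, so A = 1.
Conserve atomic number: Z + 63 = 62 + 1, so Z = 0.
A = 1 and Z = 0 is n — a neutron.

neutron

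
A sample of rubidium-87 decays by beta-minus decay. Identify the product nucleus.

Sr-87

Beta-minus decay: mass number changes by +0, atomic number by +1.
A: 87 = 87; Z: 37 + 1 = 38.
Z = 38 is strontium, so the daughter is strontium-87.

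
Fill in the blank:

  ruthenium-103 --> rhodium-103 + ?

Conserve mass number: 103 = 103 + A, so A = 0.
Conserve atomic number: 44 = 45 + Z, so Z = -1.
A = 0 and Z = -1 is e⁻ — a beta-minus particle.

beta-minus particle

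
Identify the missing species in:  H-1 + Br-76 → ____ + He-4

Conserve mass number: 1 + 76 = A + 4, so A = 73.
Conserve atomic number: 1 + 35 = Z + 2, so Z = 34.
Z = 34 is selenium, so the species is Se-73.

Se-73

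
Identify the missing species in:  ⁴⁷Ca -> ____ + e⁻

Conserve mass number: 47 = A + 0, so A = 47.
Conserve atomic number: 20 = Z − 1, so Z = 21.
Z = 21 is scandium, so the species is ⁴⁷Sc.

Sc-47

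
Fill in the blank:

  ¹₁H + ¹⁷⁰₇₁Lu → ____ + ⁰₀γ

Hf-171

Conserve mass number: 1 + 170 = A + 0, so A = 171.
Conserve atomic number: 1 + 71 = Z + 0, so Z = 72.
Z = 72 is hafnium, so the species is ¹⁷¹₇₂Hf.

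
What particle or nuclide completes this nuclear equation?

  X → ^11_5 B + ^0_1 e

Conserve mass number: A = 11 + 0, so A = 11.
Conserve atomic number: Z = 5 + 1, so Z = 6.
Z = 6 is carbon, so the species is ^11_6 C.

C-11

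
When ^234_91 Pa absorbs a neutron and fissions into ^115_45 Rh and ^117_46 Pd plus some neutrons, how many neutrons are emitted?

Conserve mass number: 235 = 115 + 117 + k, so k = 235 − 232 = 3.
Check atomic number: 91 = 45 + 46 + 0 = 91. ✓

3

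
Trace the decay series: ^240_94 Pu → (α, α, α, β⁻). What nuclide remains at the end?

Start: (A, Z) = (240, 94).
After α: (236, 92).
After α: (232, 90).
After α: (228, 88).
After β⁻: (228, 89).
Z = 89 is actinium.

Ac-228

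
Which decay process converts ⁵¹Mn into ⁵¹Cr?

beta-plus decay or electron capture

ΔA = 51 − 51 = 0; ΔZ = 24 − 25 = -1.
A is unchanged and Z drops by 1 — a proton has become a neutron (β⁺ emission or electron capture).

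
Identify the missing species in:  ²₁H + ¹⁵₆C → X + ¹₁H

C-16

Conserve mass number: 2 + 15 = A + 1, so A = 16.
Conserve atomic number: 1 + 6 = Z + 1, so Z = 6.
Z = 6 is carbon, so the species is ¹⁶₆C.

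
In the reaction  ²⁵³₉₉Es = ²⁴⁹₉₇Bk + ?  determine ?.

alpha particle

Conserve mass number: 253 = 249 + A, so A = 4.
Conserve atomic number: 99 = 97 + Z, so Z = 2.
A = 4 and Z = 2 is ⁴₂He — an alpha particle.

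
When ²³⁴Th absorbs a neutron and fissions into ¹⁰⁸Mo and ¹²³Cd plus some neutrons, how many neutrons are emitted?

Conserve mass number: 235 = 108 + 123 + k, so k = 235 − 231 = 4.
Check atomic number: 90 = 42 + 48 + 0 = 90. ✓

4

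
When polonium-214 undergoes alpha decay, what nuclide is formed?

Alpha decay: mass number changes by -4, atomic number by -2.
A: 214 − 4 = 210; Z: 84 − 2 = 82.
Z = 82 is lead, so the daughter is lead-210.

Pb-210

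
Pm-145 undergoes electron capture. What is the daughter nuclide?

Nd-145

Electron capture: mass number changes by +0, atomic number by -1.
A: 145 = 145; Z: 61 − 1 = 60.
Z = 60 is neodymium, so the daughter is Nd-145.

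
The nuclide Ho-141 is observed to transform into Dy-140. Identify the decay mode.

ΔA = 140 − 141 = -1; ΔZ = 66 − 67 = -1.
A drops by 1 and Z drops by 1 — a proton was emitted.

proton emission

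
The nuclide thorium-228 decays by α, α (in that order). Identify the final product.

Start: (A, Z) = (228, 90).
After α: (224, 88).
After α: (220, 86).
Z = 86 is radon.

Rn-220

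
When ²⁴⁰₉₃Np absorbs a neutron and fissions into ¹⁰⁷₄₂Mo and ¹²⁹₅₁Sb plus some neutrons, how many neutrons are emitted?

5

Conserve mass number: 241 = 107 + 129 + k, so k = 241 − 236 = 5.
Check atomic number: 93 = 42 + 51 + 0 = 93. ✓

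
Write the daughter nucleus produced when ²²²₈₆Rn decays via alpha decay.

Po-218

Alpha decay: mass number changes by -4, atomic number by -2.
A: 222 − 4 = 218; Z: 86 − 2 = 84.
Z = 84 is polonium, so the daughter is ²¹⁸₈₄Po.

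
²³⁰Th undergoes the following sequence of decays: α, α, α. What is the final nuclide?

Start: (A, Z) = (230, 90).
After α: (226, 88).
After α: (222, 86).
After α: (218, 84).
Z = 84 is polonium.

Po-218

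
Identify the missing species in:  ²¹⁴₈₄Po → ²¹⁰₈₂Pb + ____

alpha particle

Conserve mass number: 214 = 210 + A, so A = 4.
Conserve atomic number: 84 = 82 + Z, so Z = 2.
A = 4 and Z = 2 is ⁴₂He — an alpha particle.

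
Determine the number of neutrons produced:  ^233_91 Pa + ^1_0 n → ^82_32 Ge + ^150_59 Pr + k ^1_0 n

2

Conserve mass number: 234 = 82 + 150 + k, so k = 234 − 232 = 2.
Check atomic number: 91 = 32 + 59 + 0 = 91. ✓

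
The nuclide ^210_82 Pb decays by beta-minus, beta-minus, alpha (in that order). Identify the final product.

Start: (A, Z) = (210, 82).
After β⁻: (210, 83).
After β⁻: (210, 84).
After α: (206, 82).
Z = 82 is lead.

Pb-206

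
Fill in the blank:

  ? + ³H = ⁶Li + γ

Conserve mass number: A + 3 = 6 + 0, so A = 3.
Conserve atomic number: Z + 1 = 3 + 0, so Z = 2.
Z = 2 is helium, so the species is ³He.

He-3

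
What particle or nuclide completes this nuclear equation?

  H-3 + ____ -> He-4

Conserve mass number: 3 + A = 4, so A = 1.
Conserve atomic number: 1 + Z = 2, so Z = 1.
A = 1 and Z = 1 is H-1 — a proton.

proton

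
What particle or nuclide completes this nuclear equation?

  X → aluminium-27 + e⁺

Conserve mass number: A = 27 + 0, so A = 27.
Conserve atomic number: Z = 13 + 1, so Z = 14.
Z = 14 is silicon, so the species is silicon-27.

Si-27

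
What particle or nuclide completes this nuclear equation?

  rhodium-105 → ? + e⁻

Conserve mass number: 105 = A + 0, so A = 105.
Conserve atomic number: 45 = Z − 1, so Z = 46.
Z = 46 is palladium, so the species is palladium-105.

Pd-105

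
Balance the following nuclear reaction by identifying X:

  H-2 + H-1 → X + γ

He-3

Conserve mass number: 2 + 1 = A + 0, so A = 3.
Conserve atomic number: 1 + 1 = Z + 0, so Z = 2.
Z = 2 is helium, so the species is He-3.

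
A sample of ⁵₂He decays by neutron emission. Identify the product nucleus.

Neutron emission: mass number changes by -1, atomic number by +0.
A: 5 − 1 = 4; Z: 2 = 2.
Z = 2 is helium, so the daughter is ⁴₂He.

He-4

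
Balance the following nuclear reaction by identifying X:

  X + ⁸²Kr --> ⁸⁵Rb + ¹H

Conserve mass number: A + 82 = 85 + 1, so A = 4.
Conserve atomic number: Z + 36 = 37 + 1, so Z = 2.
A = 4 and Z = 2 is ⁴He — an alpha particle.

alpha particle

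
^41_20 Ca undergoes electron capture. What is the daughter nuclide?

K-41

Electron capture: mass number changes by +0, atomic number by -1.
A: 41 = 41; Z: 20 − 1 = 19.
Z = 19 is potassium, so the daughter is ^41_19 K.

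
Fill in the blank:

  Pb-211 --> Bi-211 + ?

Conserve mass number: 211 = 211 + A, so A = 0.
Conserve atomic number: 82 = 83 + Z, so Z = -1.
A = 0 and Z = -1 is e⁻ — a beta-minus particle.

beta-minus particle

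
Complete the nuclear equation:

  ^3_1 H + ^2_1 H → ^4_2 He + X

Conserve mass number: 3 + 2 = 4 + A, so A = 1.
Conserve atomic number: 1 + 1 = 2 + Z, so Z = 0.
A = 1 and Z = 0 is ^1_0 n — a neutron.

neutron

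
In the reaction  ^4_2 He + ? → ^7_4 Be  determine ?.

Conserve mass number: 4 + A = 7, so A = 3.
Conserve atomic number: 2 + Z = 4, so Z = 2.
Z = 2 is helium, so the species is ^3_2 He.

He-3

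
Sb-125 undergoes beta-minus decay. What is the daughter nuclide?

Te-125

Beta-minus decay: mass number changes by +0, atomic number by +1.
A: 125 = 125; Z: 51 + 1 = 52.
Z = 52 is tellurium, so the daughter is Te-125.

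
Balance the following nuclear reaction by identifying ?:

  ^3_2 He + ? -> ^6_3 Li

Conserve mass number: 3 + A = 6, so A = 3.
Conserve atomic number: 2 + Z = 3, so Z = 1.
A = 3 and Z = 1 is ^3_1 H — a triton.

triton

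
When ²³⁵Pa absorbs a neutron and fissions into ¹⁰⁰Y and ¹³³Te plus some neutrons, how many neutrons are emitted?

3

Conserve mass number: 236 = 100 + 133 + k, so k = 236 − 233 = 3.
Check atomic number: 91 = 39 + 52 + 0 = 91. ✓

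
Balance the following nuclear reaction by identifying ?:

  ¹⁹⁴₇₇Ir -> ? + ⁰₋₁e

Conserve mass number: 194 = A + 0, so A = 194.
Conserve atomic number: 77 = Z − 1, so Z = 78.
Z = 78 is platinum, so the species is ¹⁹⁴₇₈Pt.

Pt-194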